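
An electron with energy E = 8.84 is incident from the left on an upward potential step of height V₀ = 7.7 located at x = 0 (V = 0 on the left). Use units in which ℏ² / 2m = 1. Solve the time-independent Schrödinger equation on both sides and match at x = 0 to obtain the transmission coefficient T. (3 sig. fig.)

The wavenumbers are k₁ = √(2mE)/ℏ = 2.973 on the left and k₂ = √(2m(E − V₀))/ℏ = 1.068 on the right.
Continuity of ψ and ψ′ at the step yields the reflection amplitude r = (k₁ − k₂)/(k₁ + k₂) = 0.4716; thus R = |r|² = 0.2224, T = 0.7776.

T = 0.778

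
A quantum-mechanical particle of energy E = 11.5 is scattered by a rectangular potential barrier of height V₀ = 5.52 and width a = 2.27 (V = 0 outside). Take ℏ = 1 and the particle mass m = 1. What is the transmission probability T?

T = 0.900

E > V₀: inside the barrier k₂ = √(2m(E − V₀))/ℏ = 3.458, k₂a = 7.850.
Matching at both interfaces gives T⁻¹ = 1 + V₀² sin²(k₂a) / [4E(E − V₀)] = 1.111, hence T = 0.900.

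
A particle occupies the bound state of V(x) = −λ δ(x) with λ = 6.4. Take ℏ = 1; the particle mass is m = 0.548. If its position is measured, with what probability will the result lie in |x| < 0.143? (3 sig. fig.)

The normalised bound state is ψ = √κ e^{−κ|x|} with κ = mλ/ℏ² = 3.507.
P(|x| < d) = ∫_{−d}^{d} κ e^{−2κ|x|} dx = 1 − e^{−2κd} = 1 − e^{−1.003} = 0.6332.

P = 0.633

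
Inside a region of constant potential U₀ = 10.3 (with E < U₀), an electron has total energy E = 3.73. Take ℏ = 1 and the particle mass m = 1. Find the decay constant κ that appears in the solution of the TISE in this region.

Since E < U₀ the TISE in this region is ψ'' = κ²ψ with κ = √(2m(U₀ − E))/ℏ.
κ = √(2 × 1 × 6.57) = 3.625.

κ = 3.62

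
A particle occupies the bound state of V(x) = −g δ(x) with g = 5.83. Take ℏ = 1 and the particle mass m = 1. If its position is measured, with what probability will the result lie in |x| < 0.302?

The normalised bound state is ψ = √κ e^{−κ|x|} with κ = mg/ℏ² = 5.830.
P(|x| < d) = ∫_{−d}^{d} κ e^{−2κ|x|} dx = 1 − e^{−2κd} = 1 − e^{−3.521} = 0.9704.

P = 0.970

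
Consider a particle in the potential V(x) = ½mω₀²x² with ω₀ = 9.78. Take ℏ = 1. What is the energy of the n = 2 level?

Using E_n = (n + ½)ℏω₀: E_2 = 2.5 × 9.78 = 24.45.

E = 24.5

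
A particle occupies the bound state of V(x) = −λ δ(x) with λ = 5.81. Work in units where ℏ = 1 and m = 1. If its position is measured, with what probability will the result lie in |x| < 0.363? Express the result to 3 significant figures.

P = 0.985

The normalised bound state is ψ = √κ e^{−κ|x|} with κ = mλ/ℏ² = 5.810.
P(|x| < d) = ∫_{−d}^{d} κ e^{−2κ|x|} dx = 1 − e^{−2κd} = 1 − e^{−4.218} = 0.9853.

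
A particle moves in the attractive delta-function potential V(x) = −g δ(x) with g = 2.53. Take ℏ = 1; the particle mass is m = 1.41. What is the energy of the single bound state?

For x ≠ 0 the bound state is ψ ∝ e^{−κ|x|}; integrating the TISE across the delta gives the cusp condition 2κ = 2mg/ℏ², so κ = 3.567.
Then E = −ℏ²κ²/(2m) = −mg²/(2ℏ²) = -4.513.

E = -4.51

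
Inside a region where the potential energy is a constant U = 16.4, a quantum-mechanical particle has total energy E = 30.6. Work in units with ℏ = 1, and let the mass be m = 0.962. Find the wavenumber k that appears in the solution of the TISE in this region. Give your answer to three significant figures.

k = 5.23

With E > U the solution is oscillatory, ψ ∝ e^{±ikx} with k = √(2m(E − U))/ℏ.
k = √(2 × 0.962 × 14.2) = 5.227.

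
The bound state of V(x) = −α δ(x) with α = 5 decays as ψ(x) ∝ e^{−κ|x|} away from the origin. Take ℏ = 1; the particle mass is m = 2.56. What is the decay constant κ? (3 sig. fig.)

κ = 12.8

Integrate −(ℏ²/2m)ψ'' − αδ(x)ψ = Eψ from −ε to +ε: the ψ'' term gives ψ'(0⁺) − ψ'(0⁻) and the δ term gives −(2mα/ℏ²)ψ(0).
With ψ ∝ e^{−κ|x|} this yields −2κ = −2mα/ℏ², so κ = mα/ℏ² = 12.80.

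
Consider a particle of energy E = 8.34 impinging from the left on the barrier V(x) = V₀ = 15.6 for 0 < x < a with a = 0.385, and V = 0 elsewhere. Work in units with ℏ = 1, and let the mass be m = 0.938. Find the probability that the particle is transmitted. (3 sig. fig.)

Since E < V₀ the interior solution is evanescent with decay constant κ = √(2m(V₀ − E))/ℏ = 3.690.
κa = 1.421, sinh(κa) = 1.950.
Matching ψ, ψ′ at both faces gives T = [1 + V₀² sinh²(κa) / (4E(V₀ − E))]⁻¹ = 1/4.819 = 0.208.

T = 0.208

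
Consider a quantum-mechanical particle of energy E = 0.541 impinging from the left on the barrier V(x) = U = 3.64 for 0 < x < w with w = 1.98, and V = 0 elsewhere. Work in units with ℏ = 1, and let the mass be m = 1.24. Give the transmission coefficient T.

T = 0.0000346

Since E < U the interior solution is evanescent with decay constant κ = √(2m(U − E))/ℏ = 2.772.
κw = 5.489, sinh(κw) = 121.0.
Matching ψ, ψ′ at both faces gives T = [1 + U² sinh²(κw) / (4E(U − E))]⁻¹ = 1/28940 = 0.0000346.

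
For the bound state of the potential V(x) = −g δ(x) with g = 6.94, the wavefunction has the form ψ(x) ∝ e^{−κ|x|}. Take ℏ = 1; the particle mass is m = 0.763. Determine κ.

Integrate −(ℏ²/2m)ψ'' − gδ(x)ψ = Eψ from −ε to +ε: the ψ'' term gives ψ'(0⁺) − ψ'(0⁻) and the δ term gives −(2mg/ℏ²)ψ(0).
With ψ ∝ e^{−κ|x|} this yields −2κ = −2mg/ℏ², so κ = mg/ℏ² = 5.295.

κ = 5.30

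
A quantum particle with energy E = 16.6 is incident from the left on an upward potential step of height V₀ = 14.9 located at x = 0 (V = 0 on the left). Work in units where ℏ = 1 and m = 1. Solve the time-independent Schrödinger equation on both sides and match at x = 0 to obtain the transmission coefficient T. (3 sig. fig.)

T = 0.735

On each side the TISE gives plane waves with k = √(2m(E − V))/ℏ: k₁ = √(2·1·16.6) = 5.762, k₂ = √(2·1·1.7) = 1.844.
Matching ψ and ψ′ at x = 0 gives r = (k₁ − k₂)/(k₁ + k₂), so R = r² = 0.2654 and T = 1 − R = 0.7346.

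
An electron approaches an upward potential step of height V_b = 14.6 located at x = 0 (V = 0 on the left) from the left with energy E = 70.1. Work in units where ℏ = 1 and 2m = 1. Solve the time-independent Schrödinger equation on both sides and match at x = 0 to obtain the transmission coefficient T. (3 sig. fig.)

The wavenumbers are k₁ = √(2mE)/ℏ = 8.373 on the left and k₂ = √(2m(E − V_b))/ℏ = 7.450 on the right.
Continuity of ψ and ψ′ at the step yields the reflection amplitude r = (k₁ − k₂)/(k₁ + k₂) = 0.05832; thus R = |r|² = 0.003401, T = 0.9966.

T = 0.997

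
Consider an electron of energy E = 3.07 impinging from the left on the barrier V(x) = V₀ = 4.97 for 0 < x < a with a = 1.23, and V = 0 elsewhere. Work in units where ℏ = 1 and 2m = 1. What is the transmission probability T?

Since E < V₀ the interior solution is evanescent with decay constant κ = √(2m(V₀ − E))/ℏ = 1.378.
κa = 1.695, sinh(κa) = 2.633.
Matching ψ, ψ′ at both faces gives T = [1 + V₀² sinh²(κa) / (4E(V₀ − E))]⁻¹ = 1/8.338 = 0.120.

T = 0.120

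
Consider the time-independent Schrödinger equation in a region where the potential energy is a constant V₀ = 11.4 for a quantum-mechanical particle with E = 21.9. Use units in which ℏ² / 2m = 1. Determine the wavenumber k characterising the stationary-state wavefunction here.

k = 3.24

With E > V₀ the solution is oscillatory, ψ ∝ e^{±ikx} with k = √(2m(E − V₀))/ℏ.
k = √(2 × 0.5 × 10.5) = 3.240.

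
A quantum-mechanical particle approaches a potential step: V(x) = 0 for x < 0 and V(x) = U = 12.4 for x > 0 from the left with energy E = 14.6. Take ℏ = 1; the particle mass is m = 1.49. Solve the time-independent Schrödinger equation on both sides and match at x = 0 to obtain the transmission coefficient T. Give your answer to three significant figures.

T = 0.806

On each side the TISE gives plane waves with k = √(2m(E − V))/ℏ: k₁ = √(2·1.49·14.6) = 6.596, k₂ = √(2·1.49·2.2) = 2.560.
Matching ψ and ψ′ at x = 0 gives r = (k₁ − k₂)/(k₁ + k₂), so R = r² = 0.1942 and T = 1 − R = 0.8058.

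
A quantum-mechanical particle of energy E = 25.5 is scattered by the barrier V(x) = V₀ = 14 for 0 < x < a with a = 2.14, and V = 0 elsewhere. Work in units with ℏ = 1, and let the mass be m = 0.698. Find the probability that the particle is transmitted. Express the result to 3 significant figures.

Above the barrier the interior wavenumber is k₂ = √(2m(E − V₀))/ℏ = 4.007, giving phase k₂a = 8.574.
T = [1 + V₀² sin²(k₂a) / (4E(E − V₀))]⁻¹ = 1/1.094 = 0.914.

T = 0.914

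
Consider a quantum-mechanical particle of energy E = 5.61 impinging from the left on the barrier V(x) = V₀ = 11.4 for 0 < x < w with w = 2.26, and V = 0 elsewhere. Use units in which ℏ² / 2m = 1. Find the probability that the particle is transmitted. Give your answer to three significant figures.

T = 0.0000756

E < V₀: inside the barrier ψ ∝ e^{±κx} with κ = √(2m(V₀ − E))/ℏ = 2.406.
κw = 5.438, sinh(κw) = 115.0.
Matching ψ, ψ′ at both faces gives T = [1 + V₀² sinh²(κw) / (4E(V₀ − E))]⁻¹ = 1/13230 = 0.0000756.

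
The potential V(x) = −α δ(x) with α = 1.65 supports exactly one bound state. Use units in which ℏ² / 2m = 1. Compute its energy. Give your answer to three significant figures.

E = -0.681

The bound state is ψ(x) = √κ e^{−κ|x|}. The derivative jump ψ'(0⁺) − ψ'(0⁻) = −(2mα/ℏ²)ψ(0) fixes κ = mα/ℏ² = 0.8250.
Then E = −ℏ²κ²/(2m) = −mα²/(2ℏ²) = -0.6806.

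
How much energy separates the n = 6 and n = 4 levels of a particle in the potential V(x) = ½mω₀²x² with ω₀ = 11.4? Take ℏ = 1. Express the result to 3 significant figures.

E_n = ℏω₀(n + ½), so ΔE = (6 − 4) ℏω₀ = 2 × 11.4 = 22.80.

ΔE = 22.8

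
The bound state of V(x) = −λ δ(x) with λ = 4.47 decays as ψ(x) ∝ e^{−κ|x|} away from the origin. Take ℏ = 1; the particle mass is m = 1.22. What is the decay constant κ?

Integrate −(ℏ²/2m)ψ'' − λδ(x)ψ = Eψ from −ε to +ε: the ψ'' term gives ψ'(0⁺) − ψ'(0⁻) and the δ term gives −(2mλ/ℏ²)ψ(0).
With ψ ∝ e^{−κ|x|} this yields −2κ = −2mλ/ℏ², so κ = mλ/ℏ² = 5.453.

κ = 5.45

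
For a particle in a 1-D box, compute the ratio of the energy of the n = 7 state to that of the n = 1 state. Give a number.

49

Since E_n ∝ n², the ratio is (7/1)² = 49.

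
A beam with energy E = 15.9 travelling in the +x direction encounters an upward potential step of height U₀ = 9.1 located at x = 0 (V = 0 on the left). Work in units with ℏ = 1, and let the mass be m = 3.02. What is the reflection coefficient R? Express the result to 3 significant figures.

On each side the TISE gives plane waves with k = √(2m(E − V))/ℏ: k₁ = √(2·3.02·15.9) = 9.800, k₂ = √(2·3.02·6.8) = 6.409.
Matching ψ and ψ′ at x = 0 gives r = (k₁ − k₂)/(k₁ + k₂), so R = r² = 0.04377 and T = 1 − R = 0.9562.

R = 0.0438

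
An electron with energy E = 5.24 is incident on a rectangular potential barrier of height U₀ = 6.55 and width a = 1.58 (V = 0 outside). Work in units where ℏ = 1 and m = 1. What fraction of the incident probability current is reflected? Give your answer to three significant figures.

R = 0.985

Since E < U₀ the interior solution is evanescent with decay constant κ = √(2m(U₀ − E))/ℏ = 1.619.
κa = 2.557, sinh(κa) = 6.413.
Matching ψ, ψ′ at both faces gives T = [1 + U₀² sinh²(κa) / (4E(U₀ − E))]⁻¹ = 1/65.25 = 0.0153.
R = 1 − T = 0.985.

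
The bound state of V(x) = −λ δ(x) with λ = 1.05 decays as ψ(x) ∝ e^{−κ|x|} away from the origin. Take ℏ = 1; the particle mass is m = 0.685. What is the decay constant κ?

Integrate −(ℏ²/2m)ψ'' − λδ(x)ψ = Eψ from −ε to +ε: the ψ'' term gives ψ'(0⁺) − ψ'(0⁻) and the δ term gives −(2mλ/ℏ²)ψ(0).
With ψ ∝ e^{−κ|x|} this yields −2κ = −2mλ/ℏ², so κ = mλ/ℏ² = 0.7193.

κ = 0.719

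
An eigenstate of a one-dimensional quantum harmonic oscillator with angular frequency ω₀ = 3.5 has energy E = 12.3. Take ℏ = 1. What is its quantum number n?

n = 3

E_n = ℏω₀(n + ½) ⇒ n = E/(ℏω₀) − ½ = 12.3/3.5 − 0.5 = 3.014 → n = 3.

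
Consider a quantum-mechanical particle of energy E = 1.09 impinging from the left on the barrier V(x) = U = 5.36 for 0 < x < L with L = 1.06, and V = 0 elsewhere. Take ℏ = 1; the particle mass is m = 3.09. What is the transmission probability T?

T = 0.0000483

Since E < U the interior solution is evanescent with decay constant κ = √(2m(U − E))/ℏ = 5.137.
κL = 5.445, sinh(κL) = 115.8.
The exact tunnelling result is T⁻¹ = 1 + U² sinh²(κL) / [4E(U − E)] = 20700, so T = 0.0000483.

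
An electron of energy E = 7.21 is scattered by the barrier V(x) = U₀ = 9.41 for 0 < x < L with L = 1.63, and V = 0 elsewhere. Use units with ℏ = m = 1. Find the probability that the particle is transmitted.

T = 0.00307

E < U₀: inside the barrier ψ ∝ e^{±κx} with κ = √(2m(U₀ − E))/ℏ = 2.098.
κL = 3.419, sinh(κL) = 15.25.
The exact tunnelling result is T⁻¹ = 1 + U₀² sinh²(κL) / [4E(U₀ − E)] = 325.8, so T = 0.00307.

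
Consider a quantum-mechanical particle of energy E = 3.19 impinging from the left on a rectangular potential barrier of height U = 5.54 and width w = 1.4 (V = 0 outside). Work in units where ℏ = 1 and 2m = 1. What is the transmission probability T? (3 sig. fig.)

Since E < U the interior solution is evanescent with decay constant κ = √(2m(U − E))/ℏ = 1.533.
κw = 2.146, sinh(κw) = 4.218.
Matching ψ, ψ′ at both faces gives T = [1 + U² sinh²(κw) / (4E(U − E))]⁻¹ = 1/19.21 = 0.0521.

T = 0.0521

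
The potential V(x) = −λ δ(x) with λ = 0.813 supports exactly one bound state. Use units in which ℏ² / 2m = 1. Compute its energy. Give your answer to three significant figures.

E = -0.165

The bound state is ψ(x) = √κ e^{−κ|x|}. The derivative jump ψ'(0⁺) − ψ'(0⁻) = −(2mλ/ℏ²)ψ(0) fixes κ = mλ/ℏ² = 0.4065.
Then E = −ℏ²κ²/(2m) = −mλ²/(2ℏ²) = -0.1652.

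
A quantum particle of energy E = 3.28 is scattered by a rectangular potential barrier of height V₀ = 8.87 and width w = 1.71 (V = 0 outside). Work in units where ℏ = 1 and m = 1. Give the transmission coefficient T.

T = 0.0000403

Since E < V₀ the interior solution is evanescent with decay constant κ = √(2m(V₀ − E))/ℏ = 3.344.
κw = 5.718, sinh(κw) = 152.1.
The exact tunnelling result is T⁻¹ = 1 + V₀² sinh²(κw) / [4E(V₀ − E)] = 24820, so T = 0.0000403.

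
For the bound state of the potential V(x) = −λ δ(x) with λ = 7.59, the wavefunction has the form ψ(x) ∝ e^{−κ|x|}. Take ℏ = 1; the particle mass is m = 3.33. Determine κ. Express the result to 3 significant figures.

Integrating the TISE across x = 0 gives the cusp condition ψ'(0⁺) − ψ'(0⁻) = −(2mλ/ℏ²)ψ(0).
With ψ ∝ e^{−κ|x|} this yields −2κ = −2mλ/ℏ², so κ = mλ/ℏ² = 25.27.

κ = 25.3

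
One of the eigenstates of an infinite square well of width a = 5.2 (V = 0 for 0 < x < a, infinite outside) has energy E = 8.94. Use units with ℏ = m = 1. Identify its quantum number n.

From E_n = n²π²ℏ²/(2ma²) invert to n = √(2ma²E)/(πℏ).
n = (5.2/π) × √(2 × 1 × 8.94) = 6.999 → n = 7.

n = 7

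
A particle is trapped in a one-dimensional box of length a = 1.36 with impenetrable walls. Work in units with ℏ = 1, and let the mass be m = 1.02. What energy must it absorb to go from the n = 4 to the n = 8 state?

ΔE = 126

E_n = n²π²ℏ²/(2ma²), so ΔE = (8² − 4²) π²ℏ²/(2ma²).
ΔE = 48 × π² / (2 × 1.02 × 1.36²) = 125.6.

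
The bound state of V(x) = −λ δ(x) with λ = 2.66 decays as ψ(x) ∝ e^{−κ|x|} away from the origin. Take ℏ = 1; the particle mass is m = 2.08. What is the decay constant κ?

Integrating the TISE across x = 0 gives the cusp condition ψ'(0⁺) − ψ'(0⁻) = −(2mλ/ℏ²)ψ(0).
With ψ ∝ e^{−κ|x|} this yields −2κ = −2mλ/ℏ², so κ = mλ/ℏ² = 5.533.

κ = 5.53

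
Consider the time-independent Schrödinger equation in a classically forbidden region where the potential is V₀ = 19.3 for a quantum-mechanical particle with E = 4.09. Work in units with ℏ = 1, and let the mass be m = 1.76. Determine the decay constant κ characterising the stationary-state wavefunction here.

Since E < V₀ the TISE in this region is ψ'' = κ²ψ with κ = √(2m(V₀ − E))/ℏ.
κ = √(2 × 1.76 × 15.21) = 7.317.

κ = 7.32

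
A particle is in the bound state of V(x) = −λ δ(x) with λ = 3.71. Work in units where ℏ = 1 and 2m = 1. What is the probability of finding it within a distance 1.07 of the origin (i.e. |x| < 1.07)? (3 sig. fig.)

The normalised bound state is ψ = √κ e^{−κ|x|} with κ = mλ/ℏ² = 1.855.
P(|x| < d) = ∫_{−d}^{d} κ e^{−2κ|x|} dx = 1 − e^{−2κd} = 1 − e^{−3.970} = 0.9811.

P = 0.981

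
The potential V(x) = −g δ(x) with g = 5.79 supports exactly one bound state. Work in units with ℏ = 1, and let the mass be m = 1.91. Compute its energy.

E = -32.0

For x ≠ 0 the bound state is ψ ∝ e^{−κ|x|}; integrating the TISE across the delta gives the cusp condition 2κ = 2mg/ℏ², so κ = 11.06.
Then E = −ℏ²κ²/(2m) = −mg²/(2ℏ²) = -32.02.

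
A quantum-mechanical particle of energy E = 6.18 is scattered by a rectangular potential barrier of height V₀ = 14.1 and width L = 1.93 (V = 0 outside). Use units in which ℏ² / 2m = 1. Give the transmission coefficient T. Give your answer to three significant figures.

T = 0.0000754

E < V₀: inside the barrier ψ ∝ e^{±κx} with κ = √(2m(V₀ − E))/ℏ = 2.814.
κL = 5.432, sinh(κL) = 114.2.
Matching ψ, ψ′ at both faces gives T = [1 + V₀² sinh²(κL) / (4E(V₀ − E))]⁻¹ = 1/13250 = 0.0000754.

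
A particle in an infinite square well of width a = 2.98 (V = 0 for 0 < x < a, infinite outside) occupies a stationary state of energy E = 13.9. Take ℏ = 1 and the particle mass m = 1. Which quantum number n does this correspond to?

For an infinite well E_n = n²π²ℏ²/(2ma²), so n = (a/πℏ)√(2mE).
n = (2.98/π) × √(2 × 1 × 13.9) = 5.001 → n = 5.

n = 5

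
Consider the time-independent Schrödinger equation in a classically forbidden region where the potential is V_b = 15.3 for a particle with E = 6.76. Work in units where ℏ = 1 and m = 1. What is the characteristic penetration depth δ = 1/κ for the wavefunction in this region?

Since E < V_b the TISE in this region is ψ'' = κ²ψ with κ = √(2m(V_b − E))/ℏ.
κ = √(2 × 1 × 8.54) = 4.133. The penetration depth is δ = 1/κ = 0.242.

δ = 0.242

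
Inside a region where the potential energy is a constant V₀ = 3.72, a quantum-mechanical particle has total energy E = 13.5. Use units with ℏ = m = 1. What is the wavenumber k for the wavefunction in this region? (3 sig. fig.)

k = 4.42

With E > V₀ the solution is oscillatory, ψ ∝ e^{±ikx} with k = √(2m(E − V₀))/ℏ.
k = √(2 × 1 × 9.78) = 4.423.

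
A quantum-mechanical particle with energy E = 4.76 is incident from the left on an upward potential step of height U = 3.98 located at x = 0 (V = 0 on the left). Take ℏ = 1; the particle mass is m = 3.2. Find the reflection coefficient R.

On each side the TISE gives plane waves with k = √(2m(E − V))/ℏ: k₁ = √(2·3.2·4.76) = 5.519, k₂ = √(2·3.2·0.78) = 2.234.
Continuity of ψ and ψ′ at the step yields the reflection amplitude r = (k₁ − k₂)/(k₁ + k₂) = 0.4237; thus R = |r|² = 0.1795, T = 0.8205.

R = 0.180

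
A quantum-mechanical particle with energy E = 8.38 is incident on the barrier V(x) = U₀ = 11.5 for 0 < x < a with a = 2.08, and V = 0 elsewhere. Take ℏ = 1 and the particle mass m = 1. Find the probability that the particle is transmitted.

E < U₀: inside the barrier ψ ∝ e^{±κx} with κ = √(2m(U₀ − E))/ℏ = 2.498.
κa = 5.196, sinh(κa) = 90.26.
Matching ψ, ψ′ at both faces gives T = [1 + U₀² sinh²(κa) / (4E(U₀ − E))]⁻¹ = 1/10300 = 0.0000971.

T = 0.0000971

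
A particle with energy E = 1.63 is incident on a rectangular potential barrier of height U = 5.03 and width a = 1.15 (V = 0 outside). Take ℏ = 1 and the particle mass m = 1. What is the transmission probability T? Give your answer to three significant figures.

T = 0.00868

Since E < U the interior solution is evanescent with decay constant κ = √(2m(U − E))/ℏ = 2.608.
κa = 2.999, sinh(κa) = 10.01.
Matching ψ, ψ′ at both faces gives T = [1 + U² sinh²(κa) / (4E(U − E))]⁻¹ = 1/115.3 = 0.00868.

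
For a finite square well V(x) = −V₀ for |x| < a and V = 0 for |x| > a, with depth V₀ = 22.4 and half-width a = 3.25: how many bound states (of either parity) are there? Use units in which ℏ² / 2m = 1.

N = 10

The dimensionless depth is z₀ = a√(2mV₀)/ℏ = 3.25 × √(22.40) = 15.38.
A new bound state (alternating even/odd) appears each time z₀ passes a multiple of π/2, so N = ⌊2z₀/π⌋ + 1 = ⌊9.792⌋ + 1 = 10.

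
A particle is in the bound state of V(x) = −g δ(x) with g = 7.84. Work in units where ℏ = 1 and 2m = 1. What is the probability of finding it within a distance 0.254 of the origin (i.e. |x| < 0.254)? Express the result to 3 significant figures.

P = 0.863

The normalised bound state is ψ = √κ e^{−κ|x|} with κ = mg/ℏ² = 3.920.
P(|x| < d) = ∫_{−d}^{d} κ e^{−2κ|x|} dx = 1 − e^{−2κd} = 1 − e^{−1.991} = 0.8635.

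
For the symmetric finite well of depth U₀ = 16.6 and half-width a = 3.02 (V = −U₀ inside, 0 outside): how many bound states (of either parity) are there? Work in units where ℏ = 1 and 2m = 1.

N = 8

The dimensionless depth is z₀ = a√(2mU₀)/ℏ = 3.02 × √(16.60) = 12.30.
A new bound state (alternating even/odd) appears each time z₀ passes a multiple of π/2, so N = ⌊2z₀/π⌋ + 1 = ⌊7.833⌋ + 1 = 8.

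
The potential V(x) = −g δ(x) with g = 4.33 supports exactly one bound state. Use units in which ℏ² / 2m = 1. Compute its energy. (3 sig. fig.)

E = -4.69

The bound state is ψ(x) = √κ e^{−κ|x|}. The derivative jump ψ'(0⁺) − ψ'(0⁻) = −(2mg/ℏ²)ψ(0) fixes κ = mg/ℏ² = 2.165.
Then E = −ℏ²κ²/(2m) = −mg²/(2ℏ²) = -4.687.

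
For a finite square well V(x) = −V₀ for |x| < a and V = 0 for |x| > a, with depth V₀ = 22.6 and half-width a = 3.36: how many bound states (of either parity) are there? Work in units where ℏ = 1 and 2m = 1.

N = 11

Define the well-strength parameter z₀ = (a/ℏ)√(2mV₀) = 3.36 × √(2·0.5·22.6) = 15.97.
A new bound state (alternating even/odd) appears each time z₀ passes a multiple of π/2, so N = ⌊2z₀/π⌋ + 1 = ⌊10.17⌋ + 1 = 11.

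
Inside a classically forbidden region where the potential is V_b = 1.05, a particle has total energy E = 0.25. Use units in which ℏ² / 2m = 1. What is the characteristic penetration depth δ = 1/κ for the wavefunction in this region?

δ = 1.12

Since E < V_b the TISE in this region is ψ'' = κ²ψ with κ = √(2m(V_b − E))/ℏ.
κ = √(2 × 0.5 × 0.8) = 0.8944. The penetration depth is δ = 1/κ = 1.12.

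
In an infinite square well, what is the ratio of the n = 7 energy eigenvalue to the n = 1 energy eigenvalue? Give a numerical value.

E_n = n²π²ℏ²/(2mL²) so the ratio is n₂²/n₁² = 49/1 = 49.

49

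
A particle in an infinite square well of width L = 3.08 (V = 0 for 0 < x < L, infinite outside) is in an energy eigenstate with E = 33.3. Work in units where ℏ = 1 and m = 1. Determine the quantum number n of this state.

n = 8

For an infinite well E_n = n²π²ℏ²/(2mL²), so n = (L/πℏ)√(2mE).
n = (3.08/π) × √(2 × 1 × 33.3) = 8.001 → n = 8.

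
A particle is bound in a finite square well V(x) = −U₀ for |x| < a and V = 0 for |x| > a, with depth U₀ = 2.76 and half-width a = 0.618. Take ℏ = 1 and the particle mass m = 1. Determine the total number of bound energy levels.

The dimensionless depth is z₀ = a√(2mU₀)/ℏ = 0.618 × √(5.520) = 1.452.
The even/odd transcendental equations gain one root per π/2 in z₀, giving N = 1 + ⌊2z₀/π⌋ = 1 + ⌊0.9244⌋ = 1.

N = 1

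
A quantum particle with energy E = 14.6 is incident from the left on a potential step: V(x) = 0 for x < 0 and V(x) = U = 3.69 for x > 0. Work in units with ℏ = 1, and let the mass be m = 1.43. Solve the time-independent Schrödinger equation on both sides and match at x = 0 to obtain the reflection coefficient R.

The wavenumbers are k₁ = √(2mE)/ℏ = 6.462 on the left and k₂ = √(2m(E − U))/ℏ = 5.586 on the right.
Matching ψ and ψ′ at x = 0 gives r = (k₁ − k₂)/(k₁ + k₂), so R = r² = 0.005286 and T = 1 − R = 0.9947.

R = 0.00529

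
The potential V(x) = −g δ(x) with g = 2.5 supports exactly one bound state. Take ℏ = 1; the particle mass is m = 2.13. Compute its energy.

For x ≠ 0 the bound state is ψ ∝ e^{−κ|x|}; integrating the TISE across the delta gives the cusp condition 2κ = 2mg/ℏ², so κ = 5.325.
Then E = −ℏ²κ²/(2m) = −mg²/(2ℏ²) = -6.656.

E = -6.66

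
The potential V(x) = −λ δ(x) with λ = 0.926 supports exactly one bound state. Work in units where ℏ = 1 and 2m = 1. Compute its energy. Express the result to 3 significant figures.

E = -0.214

For x ≠ 0 the bound state is ψ ∝ e^{−κ|x|}; integrating the TISE across the delta gives the cusp condition 2κ = 2mλ/ℏ², so κ = 0.4630.
Then E = −ℏ²κ²/(2m) = −mλ²/(2ℏ²) = -0.2144.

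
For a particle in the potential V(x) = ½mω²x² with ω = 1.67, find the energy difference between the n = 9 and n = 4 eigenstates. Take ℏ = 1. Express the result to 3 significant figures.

E_n = ℏω(n + ½), so ΔE = (9 − 4) ℏω = 5 × 1.67 = 8.350.

ΔE = 8.35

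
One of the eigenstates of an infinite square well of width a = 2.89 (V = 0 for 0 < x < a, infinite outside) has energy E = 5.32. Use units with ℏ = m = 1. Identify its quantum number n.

For an infinite well E_n = n²π²ℏ²/(2ma²), so n = (a/πℏ)√(2mE).
n = (2.89/π) × √(2 × 1 × 5.32) = 3.001 → n = 3.

n = 3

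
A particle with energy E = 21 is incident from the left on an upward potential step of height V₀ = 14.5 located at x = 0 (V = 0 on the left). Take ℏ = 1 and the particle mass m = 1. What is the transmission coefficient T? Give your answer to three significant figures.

T = 0.919

The wavenumbers are k₁ = √(2mE)/ℏ = 6.481 on the left and k₂ = √(2m(E − V₀))/ℏ = 3.606 on the right.
Continuity of ψ and ψ′ at the step yields the reflection amplitude r = (k₁ − k₂)/(k₁ + k₂) = 0.2851; thus R = |r|² = 0.08126, T = 0.9187.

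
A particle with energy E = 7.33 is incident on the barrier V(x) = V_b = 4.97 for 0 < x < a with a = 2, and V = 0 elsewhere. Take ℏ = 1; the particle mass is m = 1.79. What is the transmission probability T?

Above the barrier the interior wavenumber is k₂ = √(2m(E − V_b))/ℏ = 2.907, giving phase k₂a = 5.813.
T = [1 + V_b² sin²(k₂a) / (4E(E − V_b))]⁻¹ = 1/1.073 = 0.932.

T = 0.932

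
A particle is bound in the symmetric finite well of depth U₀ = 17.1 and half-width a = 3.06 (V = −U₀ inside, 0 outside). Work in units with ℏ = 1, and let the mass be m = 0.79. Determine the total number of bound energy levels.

N = 11

Define the well-strength parameter z₀ = (a/ℏ)√(2mU₀) = 3.06 × √(2·0.79·17.1) = 15.91.
A new bound state (alternating even/odd) appears each time z₀ passes a multiple of π/2, so N = ⌊2z₀/π⌋ + 1 = ⌊10.13⌋ + 1 = 11.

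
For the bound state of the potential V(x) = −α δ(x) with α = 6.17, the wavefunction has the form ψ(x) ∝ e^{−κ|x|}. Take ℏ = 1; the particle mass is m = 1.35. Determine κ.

Integrating the TISE across x = 0 gives the cusp condition ψ'(0⁺) − ψ'(0⁻) = −(2mα/ℏ²)ψ(0).
With ψ ∝ e^{−κ|x|} this yields −2κ = −2mα/ℏ², so κ = mα/ℏ² = 8.330.

κ = 8.33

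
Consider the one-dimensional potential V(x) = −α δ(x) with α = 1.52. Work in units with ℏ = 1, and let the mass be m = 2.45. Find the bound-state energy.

E = -2.83

For x ≠ 0 the bound state is ψ ∝ e^{−κ|x|}; integrating the TISE across the delta gives the cusp condition 2κ = 2mα/ℏ², so κ = 3.724.
Then E = −ℏ²κ²/(2m) = −mα²/(2ℏ²) = -2.830.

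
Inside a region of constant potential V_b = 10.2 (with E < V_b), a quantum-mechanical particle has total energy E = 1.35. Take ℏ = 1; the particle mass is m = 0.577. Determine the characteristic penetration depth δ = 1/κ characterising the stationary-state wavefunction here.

δ = 0.313

Since E < V_b the TISE in this region is ψ'' = κ²ψ with κ = √(2m(V_b − E))/ℏ.
κ = √(2 × 0.577 × 8.85) = 3.196. The penetration depth is δ = 1/κ = 0.313.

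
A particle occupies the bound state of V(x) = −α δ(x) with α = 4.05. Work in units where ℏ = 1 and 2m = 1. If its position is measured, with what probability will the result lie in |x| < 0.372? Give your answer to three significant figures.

The normalised bound state is ψ = √κ e^{−κ|x|} with κ = mα/ℏ² = 2.025.
P(|x| < d) = ∫_{−d}^{d} κ e^{−2κ|x|} dx = 1 − e^{−2κd} = 1 − e^{−1.507} = 0.7783.

P = 0.778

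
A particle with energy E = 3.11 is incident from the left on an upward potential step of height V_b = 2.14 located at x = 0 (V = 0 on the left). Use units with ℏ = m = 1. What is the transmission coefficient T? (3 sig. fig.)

T = 0.920

The wavenumbers are k₁ = √(2mE)/ℏ = 2.494 on the left and k₂ = √(2m(E − V_b))/ℏ = 1.393 on the right.
Matching ψ and ψ′ at x = 0 gives r = (k₁ − k₂)/(k₁ + k₂), so R = r² = 0.08026 and T = 1 − R = 0.9197.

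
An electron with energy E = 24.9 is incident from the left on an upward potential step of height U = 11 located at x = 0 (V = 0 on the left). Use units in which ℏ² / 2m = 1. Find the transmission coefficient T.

On each side the TISE gives plane waves with k = √(2m(E − V))/ℏ: k₁ = √(2·½·24.9) = 4.990, k₂ = √(2·½·13.9) = 3.728.
Matching ψ and ψ′ at x = 0 gives r = (k₁ − k₂)/(k₁ + k₂), so R = r² = 0.02094 and T = 1 − R = 0.9791.

T = 0.979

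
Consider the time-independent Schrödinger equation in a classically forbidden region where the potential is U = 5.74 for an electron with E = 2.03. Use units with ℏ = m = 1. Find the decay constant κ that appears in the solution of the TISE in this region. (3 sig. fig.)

Since E < U the TISE in this region is ψ'' = κ²ψ with κ = √(2m(U − E))/ℏ.
κ = √(2 × 1 × 3.71) = 2.724.

κ = 2.72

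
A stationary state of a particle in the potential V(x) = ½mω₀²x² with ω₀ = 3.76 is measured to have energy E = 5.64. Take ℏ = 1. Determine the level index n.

E_n = ℏω₀(n + ½) ⇒ n = E/(ℏω₀) − ½ = 5.64/3.76 − 0.5 = 1.000 → n = 1.

n = 1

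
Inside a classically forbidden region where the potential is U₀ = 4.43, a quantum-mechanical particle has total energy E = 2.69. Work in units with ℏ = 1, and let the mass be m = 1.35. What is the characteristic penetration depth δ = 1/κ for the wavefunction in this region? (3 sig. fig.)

δ = 0.461

Since E < U₀ the TISE in this region is ψ'' = κ²ψ with κ = √(2m(U₀ − E))/ℏ.
κ = √(2 × 1.35 × 1.74) = 2.167. The penetration depth is δ = 1/κ = 0.461.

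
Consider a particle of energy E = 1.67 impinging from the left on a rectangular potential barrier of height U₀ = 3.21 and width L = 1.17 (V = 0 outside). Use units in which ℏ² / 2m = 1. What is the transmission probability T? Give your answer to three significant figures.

T = 0.197

Since E < U₀ the interior solution is evanescent with decay constant κ = √(2m(U₀ − E))/ℏ = 1.241.
κL = 1.452, sinh(κL) = 2.019.
Matching ψ, ψ′ at both faces gives T = [1 + U₀² sinh²(κL) / (4E(U₀ − E))]⁻¹ = 1/5.082 = 0.197.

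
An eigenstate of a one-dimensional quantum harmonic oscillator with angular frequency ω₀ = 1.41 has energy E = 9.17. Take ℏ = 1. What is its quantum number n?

E_n = ℏω₀(n + ½) ⇒ n = E/(ℏω₀) − ½ = 9.17/1.41 − 0.5 = 6.004 → n = 6.

n = 6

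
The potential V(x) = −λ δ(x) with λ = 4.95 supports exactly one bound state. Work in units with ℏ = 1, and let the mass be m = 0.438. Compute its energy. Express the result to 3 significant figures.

For x ≠ 0 the bound state is ψ ∝ e^{−κ|x|}; integrating the TISE across the delta gives the cusp condition 2κ = 2mλ/ℏ², so κ = 2.168.
Then E = −ℏ²κ²/(2m) = −mλ²/(2ℏ²) = -5.366.

E = -5.37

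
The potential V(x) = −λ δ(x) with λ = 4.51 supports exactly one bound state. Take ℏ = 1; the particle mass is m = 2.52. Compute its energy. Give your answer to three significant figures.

For x ≠ 0 the bound state is ψ ∝ e^{−κ|x|}; integrating the TISE across the delta gives the cusp condition 2κ = 2mλ/ℏ², so κ = 11.37.
Then E = −ℏ²κ²/(2m) = −mλ²/(2ℏ²) = -25.63.

E = -25.6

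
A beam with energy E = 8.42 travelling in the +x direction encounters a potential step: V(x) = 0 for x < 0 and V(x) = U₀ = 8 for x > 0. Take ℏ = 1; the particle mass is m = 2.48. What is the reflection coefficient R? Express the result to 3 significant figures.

R = 0.403

On each side the TISE gives plane waves with k = √(2m(E − V))/ℏ: k₁ = √(2·2.48·8.42) = 6.462, k₂ = √(2·2.48·0.42) = 1.443.
Continuity of ψ and ψ′ at the step yields the reflection amplitude r = (k₁ − k₂)/(k₁ + k₂) = 0.6349; thus R = |r|² = 0.4031, T = 0.5969.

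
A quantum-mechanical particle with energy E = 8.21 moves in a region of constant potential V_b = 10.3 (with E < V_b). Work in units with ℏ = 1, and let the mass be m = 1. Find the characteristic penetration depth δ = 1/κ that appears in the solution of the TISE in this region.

Since E < V_b the TISE in this region is ψ'' = κ²ψ with κ = √(2m(V_b − E))/ℏ.
κ = √(2 × 1 × 2.09) = 2.045. The penetration depth is δ = 1/κ = 0.489.

δ = 0.489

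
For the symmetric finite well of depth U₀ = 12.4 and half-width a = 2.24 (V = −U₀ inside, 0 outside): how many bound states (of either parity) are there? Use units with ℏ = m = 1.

Define the well-strength parameter z₀ = (a/ℏ)√(2mU₀) = 2.24 × √(2·1·12.4) = 11.16.
A new bound state (alternating even/odd) appears each time z₀ passes a multiple of π/2, so N = ⌊2z₀/π⌋ + 1 = ⌊7.102⌋ + 1 = 8.

N = 8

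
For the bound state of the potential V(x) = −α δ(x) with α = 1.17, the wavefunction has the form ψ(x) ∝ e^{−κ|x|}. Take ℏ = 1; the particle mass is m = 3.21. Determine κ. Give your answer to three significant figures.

Integrating the TISE across x = 0 gives the cusp condition ψ'(0⁺) − ψ'(0⁻) = −(2mα/ℏ²)ψ(0).
With ψ ∝ e^{−κ|x|} this yields −2κ = −2mα/ℏ², so κ = mα/ℏ² = 3.756.

κ = 3.76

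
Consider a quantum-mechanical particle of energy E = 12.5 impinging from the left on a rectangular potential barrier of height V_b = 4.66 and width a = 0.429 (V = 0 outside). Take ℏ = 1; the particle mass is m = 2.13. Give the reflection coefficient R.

R = 0.0205

Above the barrier the interior wavenumber is k₂ = √(2m(E − V_b))/ℏ = 5.779, giving phase k₂a = 2.479.
T = [1 + V_b² sin²(k₂a) / (4E(E − V_b))]⁻¹ = 1/1.021 = 0.979.
R = 1 − T = 0.0205.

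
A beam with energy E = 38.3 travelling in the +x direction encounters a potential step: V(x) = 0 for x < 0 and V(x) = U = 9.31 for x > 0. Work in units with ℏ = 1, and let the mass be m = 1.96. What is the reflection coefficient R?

The wavenumbers are k₁ = √(2mE)/ℏ = 12.25 on the left and k₂ = √(2m(E − U))/ℏ = 10.66 on the right.
Continuity of ψ and ψ′ at the step yields the reflection amplitude r = (k₁ − k₂)/(k₁ + k₂) = 0.06951; thus R = |r|² = 0.004832, T = 0.9952.

R = 0.00483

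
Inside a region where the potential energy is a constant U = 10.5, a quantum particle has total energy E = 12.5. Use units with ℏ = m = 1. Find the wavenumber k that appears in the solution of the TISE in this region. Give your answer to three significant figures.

k = 2.00

With E > U the solution is oscillatory, ψ ∝ e^{±ikx} with k = √(2m(E − U))/ℏ.
k = √(2 × 1 × 2) = 2.000.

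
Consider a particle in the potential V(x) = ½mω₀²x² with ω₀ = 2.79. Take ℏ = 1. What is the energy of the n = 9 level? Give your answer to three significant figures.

The oscillator eigenvalues are E_n = ℏω₀(n + ½), so E_9 = 2.79 × 9.5 = 26.51.

E = 26.5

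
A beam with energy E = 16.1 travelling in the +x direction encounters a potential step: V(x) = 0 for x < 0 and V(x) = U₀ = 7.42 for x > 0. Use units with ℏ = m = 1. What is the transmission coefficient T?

The wavenumbers are k₁ = √(2mE)/ℏ = 5.675 on the left and k₂ = √(2m(E − U₀))/ℏ = 4.167 on the right.
Matching ψ and ψ′ at x = 0 gives r = (k₁ − k₂)/(k₁ + k₂), so R = r² = 0.02348 and T = 1 − R = 0.9765.

T = 0.977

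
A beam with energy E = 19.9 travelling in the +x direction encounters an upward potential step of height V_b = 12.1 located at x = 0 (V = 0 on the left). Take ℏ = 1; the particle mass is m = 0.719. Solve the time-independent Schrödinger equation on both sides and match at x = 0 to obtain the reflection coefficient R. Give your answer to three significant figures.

R = 0.0529

On each side the TISE gives plane waves with k = √(2m(E − V))/ℏ: k₁ = √(2·0.719·19.9) = 5.349, k₂ = √(2·0.719·7.8) = 3.349.
Matching ψ and ψ′ at x = 0 gives r = (k₁ − k₂)/(k₁ + k₂), so R = r² = 0.05288 and T = 1 − R = 0.9471.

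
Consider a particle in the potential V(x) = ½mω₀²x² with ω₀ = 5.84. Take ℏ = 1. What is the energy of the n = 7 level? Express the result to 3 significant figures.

E = 43.8

Using E_n = (n + ½)ℏω₀: E_7 = 7.5 × 5.84 = 43.80.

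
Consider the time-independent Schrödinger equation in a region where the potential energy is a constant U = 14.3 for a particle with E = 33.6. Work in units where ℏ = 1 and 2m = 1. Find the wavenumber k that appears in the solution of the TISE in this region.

k = 4.39

With E > U the solution is oscillatory, ψ ∝ e^{±ikx} with k = √(2m(E − U))/ℏ.
k = √(2 × 0.5 × 19.3) = 4.393.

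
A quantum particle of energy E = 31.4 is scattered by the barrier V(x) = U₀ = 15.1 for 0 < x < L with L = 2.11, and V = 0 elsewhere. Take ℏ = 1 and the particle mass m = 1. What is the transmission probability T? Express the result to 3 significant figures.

Above the barrier the interior wavenumber is k₂ = √(2m(E − U₀))/ℏ = 5.710, giving phase k₂L = 12.05.
Matching at both interfaces gives T⁻¹ = 1 + U₀² sin²(k₂L) / [4E(E − U₀)] = 1.027, hence T = 0.973.

T = 0.973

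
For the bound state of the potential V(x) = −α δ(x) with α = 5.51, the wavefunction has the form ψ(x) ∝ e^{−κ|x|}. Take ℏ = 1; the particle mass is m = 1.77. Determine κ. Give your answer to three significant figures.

κ = 9.75

Integrating the TISE across x = 0 gives the cusp condition ψ'(0⁺) − ψ'(0⁻) = −(2mα/ℏ²)ψ(0).
With ψ ∝ e^{−κ|x|} this yields −2κ = −2mα/ℏ², so κ = mα/ℏ² = 9.753.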